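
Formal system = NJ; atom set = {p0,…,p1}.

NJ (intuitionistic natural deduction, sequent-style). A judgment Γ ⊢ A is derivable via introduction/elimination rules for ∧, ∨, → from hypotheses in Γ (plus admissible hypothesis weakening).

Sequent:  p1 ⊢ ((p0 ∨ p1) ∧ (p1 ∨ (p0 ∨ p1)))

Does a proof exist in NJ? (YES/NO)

Derivation trace:
[∧I] p1 ⊢ ((p0 ∨ p1) ∧ (p1 ∨ (p0 ∨ p1)))
  [∨I₂] p1 ⊢ (p0 ∨ p1)
    [Ax] p1 ⊢ p1
  [∨I₂] p1 ⊢ (p1 ∨ (p0 ∨ p1))
    [∨I₂] p1 ⊢ (p0 ∨ p1)
      [Ax] p1 ⊢ p1

Result: YES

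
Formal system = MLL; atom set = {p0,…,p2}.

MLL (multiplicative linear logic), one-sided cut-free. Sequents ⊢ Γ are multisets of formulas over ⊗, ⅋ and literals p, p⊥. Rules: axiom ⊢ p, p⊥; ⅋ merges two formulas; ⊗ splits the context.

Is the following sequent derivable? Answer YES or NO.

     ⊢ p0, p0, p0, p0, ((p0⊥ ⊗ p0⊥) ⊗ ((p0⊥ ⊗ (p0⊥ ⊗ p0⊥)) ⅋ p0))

Proof tree:
[⊗]  ⊢ p0, p0, p0, p0, ((p0⊥ ⊗ p0⊥) ⊗ ((p0⊥ ⊗ (p0⊥ ⊗ p0⊥)) ⅋ p0))
  [⊗]  ⊢ p0, p0, (p0⊥ ⊗ p0⊥)
    [Ax]  ⊢ p0, p0⊥
    [Ax]  ⊢ p0, p0⊥
  [⅋]  ⊢ p0, p0, ((p0⊥ ⊗ (p0⊥ ⊗ p0⊥)) ⅋ p0)
    [⊗]  ⊢ p0, p0, p0, (p0⊥ ⊗ (p0⊥ ⊗ p0⊥))
      [Ax]  ⊢ p0, p0⊥
      [⊗]  ⊢ p0, p0, (p0⊥ ⊗ p0⊥)
        [Ax]  ⊢ p0, p0⊥
        [Ax]  ⊢ p0, p0⊥

Result: YES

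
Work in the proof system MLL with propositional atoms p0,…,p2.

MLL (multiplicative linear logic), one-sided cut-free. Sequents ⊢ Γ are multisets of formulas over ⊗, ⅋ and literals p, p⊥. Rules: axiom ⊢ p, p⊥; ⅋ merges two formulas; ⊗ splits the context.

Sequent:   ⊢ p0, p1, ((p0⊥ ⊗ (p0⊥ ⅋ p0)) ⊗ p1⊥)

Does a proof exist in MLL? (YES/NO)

Derivation (root first):
[⊗]  ⊢ p0, p1, ((p0⊥ ⊗ (p0⊥ ⅋ p0)) ⊗ p1⊥)
  [⊗]  ⊢ p0, (p0⊥ ⊗ (p0⊥ ⅋ p0))
    [Ax]  ⊢ p0, p0⊥
    [⅋]  ⊢ (p0⊥ ⅋ p0)
      [Ax]  ⊢ p0, p0⊥
  [Ax]  ⊢ p1, p1⊥

Result: YES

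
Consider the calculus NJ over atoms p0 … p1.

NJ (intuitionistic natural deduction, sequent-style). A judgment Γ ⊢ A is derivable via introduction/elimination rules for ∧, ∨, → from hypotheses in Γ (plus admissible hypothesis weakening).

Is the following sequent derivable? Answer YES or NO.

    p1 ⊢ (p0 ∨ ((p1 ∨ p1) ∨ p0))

Derivation (root first):
[∨I₂] p1 ⊢ (p0 ∨ ((p1 ∨ p1) ∨ p0))
  [∨I₁] p1 ⊢ ((p1 ∨ p1) ∨ p0)
    [∨I₂] p1 ⊢ (p1 ∨ p1)
      [Ax] p1 ⊢ p1

Result: YES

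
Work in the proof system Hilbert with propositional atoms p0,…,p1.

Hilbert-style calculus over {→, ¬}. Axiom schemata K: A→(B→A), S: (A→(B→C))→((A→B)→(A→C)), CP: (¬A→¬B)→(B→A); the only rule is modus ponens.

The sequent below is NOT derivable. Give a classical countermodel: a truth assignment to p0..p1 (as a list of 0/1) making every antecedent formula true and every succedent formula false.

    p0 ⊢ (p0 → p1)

Enumerate valuations to refute Γ ⊢ Δ:
  v=00: Γ:[p0=F] Δ:[(p0 → p1)=T] refutes=False
  v=01: Γ:[p0=F] Δ:[(p0 → p1)=T] refutes=False
  v=10: Γ:[p0=T] Δ:[(p0 → p1)=F] refutes=True  ← countermodel

Result: [1, 0]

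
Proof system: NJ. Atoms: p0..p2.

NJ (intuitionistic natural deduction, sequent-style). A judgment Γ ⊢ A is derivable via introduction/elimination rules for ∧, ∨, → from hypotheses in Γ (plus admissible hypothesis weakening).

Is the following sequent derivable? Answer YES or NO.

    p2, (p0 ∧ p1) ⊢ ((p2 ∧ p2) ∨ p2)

Derivation trace:
[∨I₁] p2, (p0 ∧ p1) ⊢ ((p2 ∧ p2) ∨ p2)
  [∧I] p2, (p0 ∧ p1) ⊢ (p2 ∧ p2)
    [Wk] p2, (p0 ∧ p1) ⊢ p2
      [Ax] p2 ⊢ p2
    [Wk] p2, (p0 ∧ p1) ⊢ p2
      [Ax] p2 ⊢ p2

Result: YES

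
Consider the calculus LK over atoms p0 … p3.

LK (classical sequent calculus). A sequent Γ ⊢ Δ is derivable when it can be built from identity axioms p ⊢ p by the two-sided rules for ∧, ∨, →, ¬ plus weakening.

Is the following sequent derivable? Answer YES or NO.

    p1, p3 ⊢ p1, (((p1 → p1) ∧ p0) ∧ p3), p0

Derivation (root first):
[WR] p1, p3 ⊢ p1, (((p1 → p1) ∧ p0) ∧ p3), p0
  [∧R] p1, p3 ⊢ p1, (((p1 → p1) ∧ p0) ∧ p3)
    [∧R] p1 ⊢ p1, ((p1 → p1) ∧ p0)
      [→R]  ⊢ (p1 → p1)
        [Ax] p1 ⊢ p1
      [WR] p1 ⊢ p1, p0
        [Ax] p1 ⊢ p1
    [Ax] p3 ⊢ p3

Result: YES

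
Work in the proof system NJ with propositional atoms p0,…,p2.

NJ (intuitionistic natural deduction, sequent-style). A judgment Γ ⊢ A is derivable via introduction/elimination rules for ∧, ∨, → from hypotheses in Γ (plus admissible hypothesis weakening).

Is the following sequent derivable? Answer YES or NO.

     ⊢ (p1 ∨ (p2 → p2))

Derivation (root first):
[∨I₂]  ⊢ (p1 ∨ (p2 → p2))
  [→I]  ⊢ (p2 → p2)
    [Ax] p2 ⊢ p2

Result: YES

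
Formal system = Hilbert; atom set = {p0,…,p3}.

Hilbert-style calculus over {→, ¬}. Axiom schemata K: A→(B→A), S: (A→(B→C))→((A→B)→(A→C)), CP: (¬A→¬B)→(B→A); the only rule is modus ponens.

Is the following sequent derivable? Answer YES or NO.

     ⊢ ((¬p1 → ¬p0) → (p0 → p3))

Search for a countermodel by truth-table:
  v=0000: Γ:[] Δ:[((¬p1 → ¬p0) → (p0 → p3))=T] refutes=False
  v=0001: Γ:[] Δ:[((¬p1 → ¬p0) → (p0 → p3))=T] refutes=False
  v=0010: Γ:[] Δ:[((¬p1 → ¬p0) → (p0 → p3))=T] refutes=False
  v=0011: Γ:[] Δ:[((¬p1 → ¬p0) → (p0 → p3))=T] refutes=False
  v=0100: Γ:[] Δ:[((¬p1 → ¬p0) → (p0 → p3))=T] refutes=False
  v=0101: Γ:[] Δ:[((¬p1 → ¬p0) → (p0 → p3))=T] refutes=False
  v=0110: Γ:[] Δ:[((¬p1 → ¬p0) → (p0 → p3))=T] refutes=False
  v=0111: Γ:[] Δ:[((¬p1 → ¬p0) → (p0 → p3))=T] refutes=False
  v=1000: Γ:[] Δ:[((¬p1 → ¬p0) → (p0 → p3))=T] refutes=False
  v=1001: Γ:[] Δ:[((¬p1 → ¬p0) → (p0 → p3))=T] refutes=False
  v=1010: Γ:[] Δ:[((¬p1 → ¬p0) → (p0 → p3))=T] refutes=False
  v=1011: Γ:[] Δ:[((¬p1 → ¬p0) → (p0 → p3))=T] refutes=False
  v=1100: Γ:[] Δ:[((¬p1 → ¬p0) → (p0 → p3))=F] refutes=True  ← countermodel

Result: NO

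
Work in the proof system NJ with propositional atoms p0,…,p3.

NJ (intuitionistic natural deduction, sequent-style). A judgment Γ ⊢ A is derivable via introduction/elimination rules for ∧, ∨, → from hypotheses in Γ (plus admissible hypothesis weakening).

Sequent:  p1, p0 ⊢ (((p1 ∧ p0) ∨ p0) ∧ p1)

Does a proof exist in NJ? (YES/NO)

Derivation (root first):
[∧I] p1, p0 ⊢ (((p1 ∧ p0) ∨ p0) ∧ p1)
  [∨I₁] p1, p0 ⊢ ((p1 ∧ p0) ∨ p0)
    [∧I] p1, p0 ⊢ (p1 ∧ p0)
      [Ax] p1 ⊢ p1
      [Ax] p0 ⊢ p0
  [Ax] p1 ⊢ p1

Result: YES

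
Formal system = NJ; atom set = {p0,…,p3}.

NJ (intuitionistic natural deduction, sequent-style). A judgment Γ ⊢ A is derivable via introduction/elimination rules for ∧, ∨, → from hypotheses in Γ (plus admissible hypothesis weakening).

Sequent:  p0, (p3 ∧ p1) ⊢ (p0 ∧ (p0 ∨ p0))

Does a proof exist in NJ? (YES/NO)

Derivation trace:
[Wk] p0, (p3 ∧ p1) ⊢ (p0 ∧ (p0 ∨ p0))
  [∧I] p0 ⊢ (p0 ∧ (p0 ∨ p0))
    [Ax] p0 ⊢ p0
    [∨I₂] p0 ⊢ (p0 ∨ p0)
      [Ax] p0 ⊢ p0

Result: YES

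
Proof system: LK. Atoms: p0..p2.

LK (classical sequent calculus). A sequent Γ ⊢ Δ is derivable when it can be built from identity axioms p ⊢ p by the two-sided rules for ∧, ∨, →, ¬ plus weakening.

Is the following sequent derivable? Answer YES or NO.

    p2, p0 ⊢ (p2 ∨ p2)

Derivation trace:
[WL] p2, p0 ⊢ (p2 ∨ p2)
  [∨R] p2 ⊢ (p2 ∨ p2)
    [WR] p2 ⊢ p2, p2
      [Ax] p2 ⊢ p2

Result: YES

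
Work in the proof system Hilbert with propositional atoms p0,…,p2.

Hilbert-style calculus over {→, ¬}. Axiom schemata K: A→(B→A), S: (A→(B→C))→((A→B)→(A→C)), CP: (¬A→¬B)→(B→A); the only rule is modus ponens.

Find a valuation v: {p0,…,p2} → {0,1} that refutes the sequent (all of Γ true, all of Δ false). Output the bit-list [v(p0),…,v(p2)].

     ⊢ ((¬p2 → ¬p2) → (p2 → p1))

Search for a countermodel by truth-table:
  v=000: Γ:[] Δ:[((¬p2 → ¬p2) → (p2 → p1))=T] refutes=False
  v=001: Γ:[] Δ:[((¬p2 → ¬p2) → (p2 → p1))=F] refutes=True  ← countermodel

Result: [0, 0, 1]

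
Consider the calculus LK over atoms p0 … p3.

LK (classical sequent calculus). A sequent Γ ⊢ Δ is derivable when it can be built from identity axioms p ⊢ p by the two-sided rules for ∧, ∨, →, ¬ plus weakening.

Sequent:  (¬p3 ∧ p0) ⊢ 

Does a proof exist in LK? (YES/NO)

Enumerate valuations to refute Γ ⊢ Δ:
  v=0000: Γ:[(¬p3 ∧ p0)=F] Δ:[] refutes=False
  v=0001: Γ:[(¬p3 ∧ p0)=F] Δ:[] refutes=False
  v=0010: Γ:[(¬p3 ∧ p0)=F] Δ:[] refutes=False
  v=0011: Γ:[(¬p3 ∧ p0)=F] Δ:[] refutes=False
  v=0100: Γ:[(¬p3 ∧ p0)=F] Δ:[] refutes=False
  v=0101: Γ:[(¬p3 ∧ p0)=F] Δ:[] refutes=False
  v=0110: Γ:[(¬p3 ∧ p0)=F] Δ:[] refutes=False
  v=0111: Γ:[(¬p3 ∧ p0)=F] Δ:[] refutes=False
  v=1000: Γ:[(¬p3 ∧ p0)=T] Δ:[] refutes=True  ← countermodel

Result: NO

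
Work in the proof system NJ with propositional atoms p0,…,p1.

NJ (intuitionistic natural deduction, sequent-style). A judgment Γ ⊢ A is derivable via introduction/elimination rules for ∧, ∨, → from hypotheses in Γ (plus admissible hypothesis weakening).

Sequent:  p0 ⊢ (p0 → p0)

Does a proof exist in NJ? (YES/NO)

Derivation trace:
[Wk] p0 ⊢ (p0 → p0)
  [→I]  ⊢ (p0 → p0)
    [Ax] p0 ⊢ p0

Result: YES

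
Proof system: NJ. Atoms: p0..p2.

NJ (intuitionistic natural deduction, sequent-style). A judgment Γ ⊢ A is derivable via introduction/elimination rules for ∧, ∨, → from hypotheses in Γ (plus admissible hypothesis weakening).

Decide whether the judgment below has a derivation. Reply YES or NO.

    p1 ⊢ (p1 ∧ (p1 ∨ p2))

Derivation (root first):
[∧I] p1 ⊢ (p1 ∧ (p1 ∨ p2))
  [Ax] p1 ⊢ p1
  [∨I₁] p1, p1 ⊢ (p1 ∨ p2)
    [Wk] p1, p1 ⊢ p1
      [Ax] p1 ⊢ p1

Result: YES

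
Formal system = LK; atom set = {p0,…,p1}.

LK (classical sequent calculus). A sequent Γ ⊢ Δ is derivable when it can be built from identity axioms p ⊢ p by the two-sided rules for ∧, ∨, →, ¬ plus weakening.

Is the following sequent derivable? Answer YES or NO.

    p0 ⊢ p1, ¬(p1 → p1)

Enumerate valuations to refute Γ ⊢ Δ:
  v=00: Γ:[p0=F] Δ:[p1=F, ¬(p1 → p1)=F] refutes=False
  v=01: Γ:[p0=F] Δ:[p1=T, ¬(p1 → p1)=F] refutes=False
  v=10: Γ:[p0=T] Δ:[p1=F, ¬(p1 → p1)=F] refutes=True  ← countermodel

Result: NO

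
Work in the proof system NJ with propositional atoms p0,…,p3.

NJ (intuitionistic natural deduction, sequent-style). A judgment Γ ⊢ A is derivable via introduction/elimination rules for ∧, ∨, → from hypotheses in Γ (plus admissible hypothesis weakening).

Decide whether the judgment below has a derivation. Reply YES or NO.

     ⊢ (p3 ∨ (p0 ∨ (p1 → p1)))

Proof tree:
[∨I₂]  ⊢ (p3 ∨ (p0 ∨ (p1 → p1)))
  [∨I₂]  ⊢ (p0 ∨ (p1 → p1))
    [→I]  ⊢ (p1 → p1)
      [Ax] p1 ⊢ p1

Result: YES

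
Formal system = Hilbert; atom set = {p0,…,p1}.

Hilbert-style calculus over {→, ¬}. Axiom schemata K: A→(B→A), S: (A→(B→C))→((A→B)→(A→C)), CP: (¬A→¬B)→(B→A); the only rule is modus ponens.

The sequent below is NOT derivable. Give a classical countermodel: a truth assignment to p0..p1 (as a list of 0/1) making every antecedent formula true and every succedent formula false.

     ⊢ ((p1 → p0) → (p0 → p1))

Search for a countermodel by truth-table:
  v=00: Γ:[] Δ:[((p1 → p0) → (p0 → p1))=T] refutes=False
  v=01: Γ:[] Δ:[((p1 → p0) → (p0 → p1))=T] refutes=False
  v=10: Γ:[] Δ:[((p1 → p0) → (p0 → p1))=F] refutes=True  ← countermodel

Result: [1, 0]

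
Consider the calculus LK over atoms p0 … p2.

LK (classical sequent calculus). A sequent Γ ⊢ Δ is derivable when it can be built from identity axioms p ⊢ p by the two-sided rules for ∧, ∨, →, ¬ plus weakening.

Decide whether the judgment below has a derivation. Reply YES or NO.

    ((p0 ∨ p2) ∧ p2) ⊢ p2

Proof tree:
[∧L] ((p0 ∨ p2) ∧ p2) ⊢ p2
  [∨L] p2, (p0 ∨ p2) ⊢ p2
    [WL] p2, p0 ⊢ p2
      [Ax] p2 ⊢ p2
    [Ax] p2 ⊢ p2

Result: YES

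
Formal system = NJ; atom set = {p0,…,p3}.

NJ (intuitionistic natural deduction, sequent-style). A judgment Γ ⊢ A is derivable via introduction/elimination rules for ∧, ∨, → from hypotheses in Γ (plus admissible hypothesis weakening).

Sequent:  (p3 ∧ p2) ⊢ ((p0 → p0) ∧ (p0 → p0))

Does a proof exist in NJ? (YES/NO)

Proof tree:
[∧I] (p3 ∧ p2) ⊢ ((p0 → p0) ∧ (p0 → p0))
  [Wk] (p3 ∧ p2) ⊢ (p0 → p0)
    [→I]  ⊢ (p0 → p0)
      [Ax] p0 ⊢ p0
  [Wk] (p3 ∧ p2) ⊢ (p0 → p0)
    [→I]  ⊢ (p0 → p0)
      [Ax] p0 ⊢ p0

Result: YES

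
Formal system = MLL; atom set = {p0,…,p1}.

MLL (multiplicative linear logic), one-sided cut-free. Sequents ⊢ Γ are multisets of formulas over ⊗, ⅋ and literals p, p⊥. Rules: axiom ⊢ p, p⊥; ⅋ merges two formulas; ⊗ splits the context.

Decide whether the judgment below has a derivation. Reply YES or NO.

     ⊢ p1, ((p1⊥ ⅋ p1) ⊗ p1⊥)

Proof tree:
[⊗]  ⊢ p1, ((p1⊥ ⅋ p1) ⊗ p1⊥)
  [⅋]  ⊢ (p1⊥ ⅋ p1)
    [Ax]  ⊢ p1, p1⊥
  [Ax]  ⊢ p1, p1⊥

Result: YES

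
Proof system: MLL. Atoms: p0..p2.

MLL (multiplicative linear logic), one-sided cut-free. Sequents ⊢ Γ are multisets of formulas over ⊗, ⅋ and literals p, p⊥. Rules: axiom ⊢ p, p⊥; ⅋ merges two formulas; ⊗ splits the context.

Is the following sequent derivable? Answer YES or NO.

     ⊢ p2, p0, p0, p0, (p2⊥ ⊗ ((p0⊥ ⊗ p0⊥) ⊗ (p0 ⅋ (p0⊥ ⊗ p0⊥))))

Derivation (root first):
[⊗]  ⊢ p2, p0, p0, p0, (p2⊥ ⊗ ((p0⊥ ⊗ p0⊥) ⊗ (p0 ⅋ (p0⊥ ⊗ p0⊥))))
  [Ax]  ⊢ p2, p2⊥
  [⊗]  ⊢ p0, p0, p0, ((p0⊥ ⊗ p0⊥) ⊗ (p0 ⅋ (p0⊥ ⊗ p0⊥)))
    [⊗]  ⊢ p0, p0, (p0⊥ ⊗ p0⊥)
      [Ax]  ⊢ p0, p0⊥
      [Ax]  ⊢ p0, p0⊥
    [⅋]  ⊢ p0, (p0 ⅋ (p0⊥ ⊗ p0⊥))
      [⊗]  ⊢ p0, p0, (p0⊥ ⊗ p0⊥)
        [Ax]  ⊢ p0, p0⊥
        [Ax]  ⊢ p0, p0⊥

Result: YES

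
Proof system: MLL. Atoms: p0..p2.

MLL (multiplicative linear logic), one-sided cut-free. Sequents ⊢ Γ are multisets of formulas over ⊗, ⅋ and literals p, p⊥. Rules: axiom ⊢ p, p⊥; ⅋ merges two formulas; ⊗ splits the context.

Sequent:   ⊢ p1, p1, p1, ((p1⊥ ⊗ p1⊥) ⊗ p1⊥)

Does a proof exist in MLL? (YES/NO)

Proof tree:
[⊗]  ⊢ p1, p1, p1, ((p1⊥ ⊗ p1⊥) ⊗ p1⊥)
  [⊗]  ⊢ p1, p1, (p1⊥ ⊗ p1⊥)
    [Ax]  ⊢ p1, p1⊥
    [Ax]  ⊢ p1, p1⊥
  [Ax]  ⊢ p1, p1⊥

Result: YES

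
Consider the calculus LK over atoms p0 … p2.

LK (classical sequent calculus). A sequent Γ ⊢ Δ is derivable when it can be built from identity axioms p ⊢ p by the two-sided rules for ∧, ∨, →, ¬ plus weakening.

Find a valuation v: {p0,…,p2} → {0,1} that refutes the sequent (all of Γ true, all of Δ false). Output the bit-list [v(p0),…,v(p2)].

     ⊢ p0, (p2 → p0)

Truth-table refutation:
  v=000: Γ:[] Δ:[p0=F, (p2 → p0)=T] refutes=False
  v=001: Γ:[] Δ:[p0=F, (p2 → p0)=F] refutes=True  ← countermodel

Result: [0, 0, 1]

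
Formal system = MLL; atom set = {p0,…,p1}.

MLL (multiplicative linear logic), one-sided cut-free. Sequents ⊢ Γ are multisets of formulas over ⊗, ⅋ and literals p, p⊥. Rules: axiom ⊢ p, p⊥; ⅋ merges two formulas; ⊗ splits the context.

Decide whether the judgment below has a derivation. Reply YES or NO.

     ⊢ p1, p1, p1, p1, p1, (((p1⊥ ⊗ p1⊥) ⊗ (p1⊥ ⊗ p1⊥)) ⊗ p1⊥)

Proof tree:
[⊗]  ⊢ p1, p1, p1, p1, p1, (((p1⊥ ⊗ p1⊥) ⊗ (p1⊥ ⊗ p1⊥)) ⊗ p1⊥)
  [⊗]  ⊢ p1, p1, p1, p1, ((p1⊥ ⊗ p1⊥) ⊗ (p1⊥ ⊗ p1⊥))
    [⊗]  ⊢ p1, p1, (p1⊥ ⊗ p1⊥)
      [Ax]  ⊢ p1, p1⊥
      [Ax]  ⊢ p1, p1⊥
    [⊗]  ⊢ p1, p1, (p1⊥ ⊗ p1⊥)
      [Ax]  ⊢ p1, p1⊥
      [Ax]  ⊢ p1, p1⊥
  [Ax]  ⊢ p1, p1⊥

Result: YES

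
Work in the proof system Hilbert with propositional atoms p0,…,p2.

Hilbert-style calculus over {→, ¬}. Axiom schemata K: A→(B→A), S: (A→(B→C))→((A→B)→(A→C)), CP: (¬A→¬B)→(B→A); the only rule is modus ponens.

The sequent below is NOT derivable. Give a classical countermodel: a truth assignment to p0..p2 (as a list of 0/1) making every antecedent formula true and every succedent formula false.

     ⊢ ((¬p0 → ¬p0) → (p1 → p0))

Search for a countermodel by truth-table:
  v=000: Γ:[] Δ:[((¬p0 → ¬p0) → (p1 → p0))=T] refutes=False
  v=001: Γ:[] Δ:[((¬p0 → ¬p0) → (p1 → p0))=T] refutes=False
  v=010: Γ:[] Δ:[((¬p0 → ¬p0) → (p1 → p0))=F] refutes=True  ← countermodel

Result: [0, 1, 0]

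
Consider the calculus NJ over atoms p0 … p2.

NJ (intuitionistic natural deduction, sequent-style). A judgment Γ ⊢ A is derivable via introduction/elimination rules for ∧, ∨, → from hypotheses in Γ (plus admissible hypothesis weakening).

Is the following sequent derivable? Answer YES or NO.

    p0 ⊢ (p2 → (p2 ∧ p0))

Derivation (root first):
[→I] p0 ⊢ (p2 → (p2 ∧ p0))
  [∧I] p2, p0 ⊢ (p2 ∧ p0)
    [Ax] p2 ⊢ p2
    [Ax] p0 ⊢ p0

Result: YES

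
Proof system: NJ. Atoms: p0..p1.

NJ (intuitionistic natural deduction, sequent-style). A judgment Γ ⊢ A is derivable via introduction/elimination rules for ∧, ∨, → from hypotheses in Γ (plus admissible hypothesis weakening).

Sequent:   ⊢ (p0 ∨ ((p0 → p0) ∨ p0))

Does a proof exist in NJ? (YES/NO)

Derivation trace:
[∨I₂]  ⊢ (p0 ∨ ((p0 → p0) ∨ p0))
  [∨I₁]  ⊢ ((p0 → p0) ∨ p0)
    [→I]  ⊢ (p0 → p0)
      [Ax] p0 ⊢ p0

Result: YES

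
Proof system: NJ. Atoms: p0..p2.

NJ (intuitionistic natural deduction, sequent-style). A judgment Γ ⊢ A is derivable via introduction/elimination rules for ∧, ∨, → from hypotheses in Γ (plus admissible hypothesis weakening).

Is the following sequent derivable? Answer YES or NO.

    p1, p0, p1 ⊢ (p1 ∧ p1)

Proof tree:
[Wk] p1, p0, p1 ⊢ (p1 ∧ p1)
  [Wk] p1, p0 ⊢ (p1 ∧ p1)
    [∧I] p1 ⊢ (p1 ∧ p1)
      [Ax] p1 ⊢ p1
      [Ax] p1 ⊢ p1

Result: YES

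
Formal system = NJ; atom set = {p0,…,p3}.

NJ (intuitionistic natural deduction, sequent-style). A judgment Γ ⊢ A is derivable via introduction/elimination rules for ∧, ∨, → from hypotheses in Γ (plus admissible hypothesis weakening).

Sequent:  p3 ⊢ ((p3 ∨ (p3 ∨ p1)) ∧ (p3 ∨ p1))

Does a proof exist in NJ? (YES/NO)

Proof tree:
[∧I] p3 ⊢ ((p3 ∨ (p3 ∨ p1)) ∧ (p3 ∨ p1))
  [∨I₂] p3 ⊢ (p3 ∨ (p3 ∨ p1))
    [∨I₁] p3 ⊢ (p3 ∨ p1)
      [Ax] p3 ⊢ p3
  [∨I₁] p3 ⊢ (p3 ∨ p1)
    [Ax] p3 ⊢ p3

Result: YES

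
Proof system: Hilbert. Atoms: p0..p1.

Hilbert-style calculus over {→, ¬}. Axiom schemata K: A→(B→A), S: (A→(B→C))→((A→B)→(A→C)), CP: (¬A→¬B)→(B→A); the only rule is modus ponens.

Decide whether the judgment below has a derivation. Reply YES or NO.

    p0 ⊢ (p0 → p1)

Enumerate valuations to refute Γ ⊢ Δ:
  v=00: Γ:[p0=F] Δ:[(p0 → p1)=T] refutes=False
  v=01: Γ:[p0=F] Δ:[(p0 → p1)=T] refutes=False
  v=10: Γ:[p0=T] Δ:[(p0 → p1)=F] refutes=True  ← countermodel

Result: NO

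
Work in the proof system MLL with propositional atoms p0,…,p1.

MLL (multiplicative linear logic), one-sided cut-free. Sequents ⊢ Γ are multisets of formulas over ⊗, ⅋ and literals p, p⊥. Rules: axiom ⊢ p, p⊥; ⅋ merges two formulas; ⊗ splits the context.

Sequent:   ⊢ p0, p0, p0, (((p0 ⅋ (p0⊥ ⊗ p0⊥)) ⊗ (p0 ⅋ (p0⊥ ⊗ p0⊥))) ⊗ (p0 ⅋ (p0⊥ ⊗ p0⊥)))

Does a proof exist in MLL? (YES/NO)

Derivation (root first):
[⊗]  ⊢ p0, p0, p0, (((p0 ⅋ (p0⊥ ⊗ p0⊥)) ⊗ (p0 ⅋ (p0⊥ ⊗ p0⊥))) ⊗ (p0 ⅋ (p0⊥ ⊗ p0⊥)))
  [⊗]  ⊢ p0, p0, ((p0 ⅋ (p0⊥ ⊗ p0⊥)) ⊗ (p0 ⅋ (p0⊥ ⊗ p0⊥)))
    [⅋]  ⊢ p0, (p0 ⅋ (p0⊥ ⊗ p0⊥))
      [⊗]  ⊢ p0, p0, (p0⊥ ⊗ p0⊥)
        [Ax]  ⊢ p0, p0⊥
        [Ax]  ⊢ p0, p0⊥
    [⅋]  ⊢ p0, (p0 ⅋ (p0⊥ ⊗ p0⊥))
      [⊗]  ⊢ p0, p0, (p0⊥ ⊗ p0⊥)
        [Ax]  ⊢ p0, p0⊥
        [Ax]  ⊢ p0, p0⊥
  [⅋]  ⊢ p0, (p0 ⅋ (p0⊥ ⊗ p0⊥))
    [⊗]  ⊢ p0, p0, (p0⊥ ⊗ p0⊥)
      [Ax]  ⊢ p0, p0⊥
      [Ax]  ⊢ p0, p0⊥

Result: YES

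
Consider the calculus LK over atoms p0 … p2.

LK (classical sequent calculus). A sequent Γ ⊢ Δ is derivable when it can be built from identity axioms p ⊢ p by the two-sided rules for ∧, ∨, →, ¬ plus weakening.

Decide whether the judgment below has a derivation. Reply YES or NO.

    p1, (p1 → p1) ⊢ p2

Enumerate valuations to refute Γ ⊢ Δ:
  v=000: Γ:[p1=F, (p1 → p1)=T] Δ:[p2=F] refutes=False
  v=001: Γ:[p1=F, (p1 → p1)=T] Δ:[p2=T] refutes=False
  v=010: Γ:[p1=T, (p1 → p1)=T] Δ:[p2=F] refutes=True  ← countermodel

Result: NO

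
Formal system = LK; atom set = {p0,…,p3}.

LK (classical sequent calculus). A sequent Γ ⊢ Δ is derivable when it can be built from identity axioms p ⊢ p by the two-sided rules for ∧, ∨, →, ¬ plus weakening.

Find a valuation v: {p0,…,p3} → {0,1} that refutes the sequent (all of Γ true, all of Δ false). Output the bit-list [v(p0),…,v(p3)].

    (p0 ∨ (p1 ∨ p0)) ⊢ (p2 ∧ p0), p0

Enumerate valuations to refute Γ ⊢ Δ:
  v=0000: Γ:[(p0 ∨ (p1 ∨ p0))=F] Δ:[(p2 ∧ p0)=F, p0=F] refutes=False
  v=0001: Γ:[(p0 ∨ (p1 ∨ p0))=F] Δ:[(p2 ∧ p0)=F, p0=F] refutes=False
  v=0010: Γ:[(p0 ∨ (p1 ∨ p0))=F] Δ:[(p2 ∧ p0)=F, p0=F] refutes=False
  v=0011: Γ:[(p0 ∨ (p1 ∨ p0))=F] Δ:[(p2 ∧ p0)=F, p0=F] refutes=False
  v=0100: Γ:[(p0 ∨ (p1 ∨ p0))=T] Δ:[(p2 ∧ p0)=F, p0=F] refutes=True  ← countermodel

Result: [0, 1, 0, 0]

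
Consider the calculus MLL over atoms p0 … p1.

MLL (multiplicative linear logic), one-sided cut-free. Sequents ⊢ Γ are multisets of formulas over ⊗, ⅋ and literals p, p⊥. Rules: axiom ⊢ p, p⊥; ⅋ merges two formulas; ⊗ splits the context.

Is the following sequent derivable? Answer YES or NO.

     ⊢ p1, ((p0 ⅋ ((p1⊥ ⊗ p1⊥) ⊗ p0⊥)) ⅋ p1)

Derivation (root first):
[⅋]  ⊢ p1, ((p0 ⅋ ((p1⊥ ⊗ p1⊥) ⊗ p0⊥)) ⅋ p1)
  [⅋]  ⊢ p1, p1, (p0 ⅋ ((p1⊥ ⊗ p1⊥) ⊗ p0⊥))
    [⊗]  ⊢ p1, p1, p0, ((p1⊥ ⊗ p1⊥) ⊗ p0⊥)
      [⊗]  ⊢ p1, p1, (p1⊥ ⊗ p1⊥)
        [Ax]  ⊢ p1, p1⊥
        [Ax]  ⊢ p1, p1⊥
      [Ax]  ⊢ p0, p0⊥

Result: YES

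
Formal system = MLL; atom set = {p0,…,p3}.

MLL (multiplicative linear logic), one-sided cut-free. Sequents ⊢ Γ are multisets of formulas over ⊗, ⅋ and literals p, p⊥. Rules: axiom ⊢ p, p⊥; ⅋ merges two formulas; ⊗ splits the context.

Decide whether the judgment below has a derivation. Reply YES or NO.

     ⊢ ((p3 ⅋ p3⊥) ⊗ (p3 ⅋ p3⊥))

Derivation trace:
[⊗]  ⊢ ((p3 ⅋ p3⊥) ⊗ (p3 ⅋ p3⊥))
  [⅋]  ⊢ (p3 ⅋ p3⊥)
    [Ax]  ⊢ p3, p3⊥
  [⅋]  ⊢ (p3 ⅋ p3⊥)
    [Ax]  ⊢ p3, p3⊥

Result: YES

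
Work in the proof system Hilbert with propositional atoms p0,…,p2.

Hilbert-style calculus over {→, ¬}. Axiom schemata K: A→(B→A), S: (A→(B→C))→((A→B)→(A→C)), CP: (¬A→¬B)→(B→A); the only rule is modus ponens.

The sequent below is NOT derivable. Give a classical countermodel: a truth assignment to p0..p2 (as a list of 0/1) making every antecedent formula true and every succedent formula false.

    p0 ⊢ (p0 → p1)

Enumerate valuations to refute Γ ⊢ Δ:
  v=000: Γ:[p0=F] Δ:[(p0 → p1)=T] refutes=False
  v=001: Γ:[p0=F] Δ:[(p0 → p1)=T] refutes=False
  v=010: Γ:[p0=F] Δ:[(p0 → p1)=T] refutes=False
  v=011: Γ:[p0=F] Δ:[(p0 → p1)=T] refutes=False
  v=100: Γ:[p0=T] Δ:[(p0 → p1)=F] refutes=True  ← countermodel

Result: [1, 0, 0]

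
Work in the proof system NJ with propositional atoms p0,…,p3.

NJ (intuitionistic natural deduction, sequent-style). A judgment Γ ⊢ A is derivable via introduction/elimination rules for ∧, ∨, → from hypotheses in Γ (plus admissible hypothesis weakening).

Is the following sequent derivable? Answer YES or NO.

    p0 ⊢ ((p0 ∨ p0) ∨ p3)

Derivation trace:
[∨I₁] p0 ⊢ ((p0 ∨ p0) ∨ p3)
  [∨I₁] p0 ⊢ (p0 ∨ p0)
    [Ax] p0 ⊢ p0

Result: YES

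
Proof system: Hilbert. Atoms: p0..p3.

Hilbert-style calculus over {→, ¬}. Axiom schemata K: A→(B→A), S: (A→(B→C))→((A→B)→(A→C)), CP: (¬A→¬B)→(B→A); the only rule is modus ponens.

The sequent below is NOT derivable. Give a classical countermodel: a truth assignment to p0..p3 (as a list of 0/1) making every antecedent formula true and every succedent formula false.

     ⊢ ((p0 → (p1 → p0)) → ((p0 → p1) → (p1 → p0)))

Enumerate valuations to refute Γ ⊢ Δ:
  v=0000: Γ:[] Δ:[((p0 → (p1 → p0)) → ((p0 → p1) → (p1 → p0)))=T] refutes=False
  v=0001: Γ:[] Δ:[((p0 → (p1 → p0)) → ((p0 → p1) → (p1 → p0)))=T] refutes=False
  v=0010: Γ:[] Δ:[((p0 → (p1 → p0)) → ((p0 → p1) → (p1 → p0)))=T] refutes=False
  v=0011: Γ:[] Δ:[((p0 → (p1 → p0)) → ((p0 → p1) → (p1 → p0)))=T] refutes=False
  v=0100: Γ:[] Δ:[((p0 → (p1 → p0)) → ((p0 → p1) → (p1 → p0)))=F] refutes=True  ← countermodel

Result: [0, 1, 0, 0]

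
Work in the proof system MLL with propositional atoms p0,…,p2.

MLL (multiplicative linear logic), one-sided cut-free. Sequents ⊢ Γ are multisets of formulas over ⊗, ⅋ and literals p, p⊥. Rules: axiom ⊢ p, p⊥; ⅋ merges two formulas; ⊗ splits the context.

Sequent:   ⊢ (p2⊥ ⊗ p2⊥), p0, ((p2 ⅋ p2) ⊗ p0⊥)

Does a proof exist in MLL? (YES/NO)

Derivation (root first):
[⊗]  ⊢ (p2⊥ ⊗ p2⊥), p0, ((p2 ⅋ p2) ⊗ p0⊥)
  [⅋]  ⊢ (p2⊥ ⊗ p2⊥), (p2 ⅋ p2)
    [⊗]  ⊢ p2, p2, (p2⊥ ⊗ p2⊥)
      [Ax]  ⊢ p2, p2⊥
      [Ax]  ⊢ p2, p2⊥
  [Ax]  ⊢ p0, p0⊥

Result: YES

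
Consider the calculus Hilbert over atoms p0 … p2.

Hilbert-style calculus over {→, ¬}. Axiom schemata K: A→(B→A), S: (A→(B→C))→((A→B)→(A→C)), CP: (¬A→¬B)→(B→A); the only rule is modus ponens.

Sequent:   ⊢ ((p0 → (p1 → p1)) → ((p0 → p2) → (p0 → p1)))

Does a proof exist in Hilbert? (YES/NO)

Search for a countermodel by truth-table:
  v=000: Γ:[] Δ:[((p0 → (p1 → p1)) → ((p0 → p2) → (p0 → p1)))=T] refutes=False
  v=001: Γ:[] Δ:[((p0 → (p1 → p1)) → ((p0 → p2) → (p0 → p1)))=T] refutes=False
  v=010: Γ:[] Δ:[((p0 → (p1 → p1)) → ((p0 → p2) → (p0 → p1)))=T] refutes=False
  v=011: Γ:[] Δ:[((p0 → (p1 → p1)) → ((p0 → p2) → (p0 → p1)))=T] refutes=False
  v=100: Γ:[] Δ:[((p0 → (p1 → p1)) → ((p0 → p2) → (p0 → p1)))=T] refutes=False
  v=101: Γ:[] Δ:[((p0 → (p1 → p1)) → ((p0 → p2) → (p0 → p1)))=F] refutes=True  ← countermodel

Result: NO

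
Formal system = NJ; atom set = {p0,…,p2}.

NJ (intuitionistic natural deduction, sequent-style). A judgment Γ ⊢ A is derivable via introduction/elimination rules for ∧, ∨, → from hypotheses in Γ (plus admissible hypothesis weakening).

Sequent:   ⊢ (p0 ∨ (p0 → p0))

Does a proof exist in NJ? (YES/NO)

Proof tree:
[∨I₂]  ⊢ (p0 ∨ (p0 → p0))
  [→I]  ⊢ (p0 → p0)
    [Ax] p0 ⊢ p0

Result: YES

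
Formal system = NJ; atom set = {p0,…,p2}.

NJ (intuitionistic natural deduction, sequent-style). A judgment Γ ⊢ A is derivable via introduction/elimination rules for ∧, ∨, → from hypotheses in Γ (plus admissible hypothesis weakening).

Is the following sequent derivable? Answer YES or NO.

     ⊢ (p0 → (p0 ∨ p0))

Proof tree:
[→I]  ⊢ (p0 → (p0 ∨ p0))
  [∨I₂] p0 ⊢ (p0 ∨ p0)
    [Ax] p0 ⊢ p0

Result: YES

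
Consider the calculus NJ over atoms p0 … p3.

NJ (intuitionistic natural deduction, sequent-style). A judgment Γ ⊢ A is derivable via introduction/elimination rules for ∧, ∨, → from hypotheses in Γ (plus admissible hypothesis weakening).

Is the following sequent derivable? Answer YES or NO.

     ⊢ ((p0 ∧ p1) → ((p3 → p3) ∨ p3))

Derivation trace:
[→I]  ⊢ ((p0 ∧ p1) → ((p3 → p3) ∨ p3))
  [∨I₁] (p0 ∧ p1) ⊢ ((p3 → p3) ∨ p3)
    [Wk] (p0 ∧ p1) ⊢ (p3 → p3)
      [→I]  ⊢ (p3 → p3)
        [Ax] p3 ⊢ p3

Result: YES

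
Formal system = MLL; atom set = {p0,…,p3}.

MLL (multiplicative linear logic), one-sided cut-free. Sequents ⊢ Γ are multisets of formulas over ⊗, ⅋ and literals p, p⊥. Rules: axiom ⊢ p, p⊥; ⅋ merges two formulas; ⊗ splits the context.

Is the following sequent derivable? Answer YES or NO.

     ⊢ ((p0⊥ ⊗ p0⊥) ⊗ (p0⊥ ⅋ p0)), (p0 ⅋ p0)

Derivation trace:
[⅋]  ⊢ ((p0⊥ ⊗ p0⊥) ⊗ (p0⊥ ⅋ p0)), (p0 ⅋ p0)
  [⊗]  ⊢ p0, p0, ((p0⊥ ⊗ p0⊥) ⊗ (p0⊥ ⅋ p0))
    [⊗]  ⊢ p0, p0, (p0⊥ ⊗ p0⊥)
      [Ax]  ⊢ p0, p0⊥
      [Ax]  ⊢ p0, p0⊥
    [⅋]  ⊢ (p0⊥ ⅋ p0)
      [Ax]  ⊢ p0, p0⊥

Result: YES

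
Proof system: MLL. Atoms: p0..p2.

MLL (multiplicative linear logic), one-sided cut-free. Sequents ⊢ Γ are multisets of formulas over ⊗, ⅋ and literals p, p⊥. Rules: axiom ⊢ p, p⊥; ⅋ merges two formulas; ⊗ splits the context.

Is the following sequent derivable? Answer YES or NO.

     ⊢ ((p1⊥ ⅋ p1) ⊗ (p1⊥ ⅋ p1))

Derivation trace:
[⊗]  ⊢ ((p1⊥ ⅋ p1) ⊗ (p1⊥ ⅋ p1))
  [⅋]  ⊢ (p1⊥ ⅋ p1)
    [Ax]  ⊢ p1, p1⊥
  [⅋]  ⊢ (p1⊥ ⅋ p1)
    [Ax]  ⊢ p1, p1⊥

Result: YES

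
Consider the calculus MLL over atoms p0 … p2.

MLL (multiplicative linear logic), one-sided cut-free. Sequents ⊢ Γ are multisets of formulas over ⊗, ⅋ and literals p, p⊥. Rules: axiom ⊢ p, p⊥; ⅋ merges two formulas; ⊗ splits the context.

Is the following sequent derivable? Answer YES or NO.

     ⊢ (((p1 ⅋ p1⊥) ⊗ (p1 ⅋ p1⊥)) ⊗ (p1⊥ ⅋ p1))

Derivation trace:
[⊗]  ⊢ (((p1 ⅋ p1⊥) ⊗ (p1 ⅋ p1⊥)) ⊗ (p1⊥ ⅋ p1))
  [⊗]  ⊢ ((p1 ⅋ p1⊥) ⊗ (p1 ⅋ p1⊥))
    [⅋]  ⊢ (p1 ⅋ p1⊥)
      [Ax]  ⊢ p1, p1⊥
    [⅋]  ⊢ (p1 ⅋ p1⊥)
      [Ax]  ⊢ p1, p1⊥
  [⅋]  ⊢ (p1⊥ ⅋ p1)
    [Ax]  ⊢ p1, p1⊥

Result: YES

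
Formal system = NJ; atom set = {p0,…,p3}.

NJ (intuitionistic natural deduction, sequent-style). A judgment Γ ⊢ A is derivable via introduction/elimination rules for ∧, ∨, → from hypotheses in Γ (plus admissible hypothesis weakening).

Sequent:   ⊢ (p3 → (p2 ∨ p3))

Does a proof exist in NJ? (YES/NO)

Proof tree:
[→I]  ⊢ (p3 → (p2 ∨ p3))
  [∨I₂] p3 ⊢ (p2 ∨ p3)
    [→E] p3 ⊢ p3
      [→I]  ⊢ (p3 → p3)
        [Ax] p3 ⊢ p3
      [Ax] p3 ⊢ p3

Result: YES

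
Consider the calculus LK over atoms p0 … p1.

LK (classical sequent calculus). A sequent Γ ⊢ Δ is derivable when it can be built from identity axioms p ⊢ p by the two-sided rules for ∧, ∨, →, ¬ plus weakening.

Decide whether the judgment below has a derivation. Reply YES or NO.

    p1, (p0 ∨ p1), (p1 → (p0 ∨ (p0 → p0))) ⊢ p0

Enumerate valuations to refute Γ ⊢ Δ:
  v=00: Γ:[p1=F, (p0 ∨ p1)=F, (p1 → (p0 ∨ (p0 → p0)))=T] Δ:[p0=F] refutes=False
  v=01: Γ:[p1=T, (p0 ∨ p1)=T, (p1 → (p0 ∨ (p0 → p0)))=T] Δ:[p0=F] refutes=True  ← countermodel

Result: NO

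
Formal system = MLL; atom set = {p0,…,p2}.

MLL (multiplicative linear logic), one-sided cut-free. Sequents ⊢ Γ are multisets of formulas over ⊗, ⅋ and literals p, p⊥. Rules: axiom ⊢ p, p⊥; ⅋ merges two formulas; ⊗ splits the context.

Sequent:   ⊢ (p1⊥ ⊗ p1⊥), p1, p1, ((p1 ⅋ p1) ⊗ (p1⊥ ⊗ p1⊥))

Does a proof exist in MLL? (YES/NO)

Derivation trace:
[⊗]  ⊢ (p1⊥ ⊗ p1⊥), p1, p1, ((p1 ⅋ p1) ⊗ (p1⊥ ⊗ p1⊥))
  [⅋]  ⊢ (p1⊥ ⊗ p1⊥), (p1 ⅋ p1)
    [⊗]  ⊢ p1, p1, (p1⊥ ⊗ p1⊥)
      [Ax]  ⊢ p1, p1⊥
      [Ax]  ⊢ p1, p1⊥
  [⊗]  ⊢ p1, p1, (p1⊥ ⊗ p1⊥)
    [Ax]  ⊢ p1, p1⊥
    [Ax]  ⊢ p1, p1⊥

Result: YES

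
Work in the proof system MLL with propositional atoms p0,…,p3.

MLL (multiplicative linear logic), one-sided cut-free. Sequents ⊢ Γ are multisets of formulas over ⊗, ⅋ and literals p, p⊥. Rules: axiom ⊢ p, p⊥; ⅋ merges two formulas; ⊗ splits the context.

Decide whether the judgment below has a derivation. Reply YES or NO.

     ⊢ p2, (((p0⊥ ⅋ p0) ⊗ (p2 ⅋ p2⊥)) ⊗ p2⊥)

Derivation trace:
[⊗]  ⊢ p2, (((p0⊥ ⅋ p0) ⊗ (p2 ⅋ p2⊥)) ⊗ p2⊥)
  [⊗]  ⊢ ((p0⊥ ⅋ p0) ⊗ (p2 ⅋ p2⊥))
    [⅋]  ⊢ (p0⊥ ⅋ p0)
      [Ax]  ⊢ p0, p0⊥
    [⅋]  ⊢ (p2 ⅋ p2⊥)
      [Ax]  ⊢ p2, p2⊥
  [Ax]  ⊢ p2, p2⊥

Result: YES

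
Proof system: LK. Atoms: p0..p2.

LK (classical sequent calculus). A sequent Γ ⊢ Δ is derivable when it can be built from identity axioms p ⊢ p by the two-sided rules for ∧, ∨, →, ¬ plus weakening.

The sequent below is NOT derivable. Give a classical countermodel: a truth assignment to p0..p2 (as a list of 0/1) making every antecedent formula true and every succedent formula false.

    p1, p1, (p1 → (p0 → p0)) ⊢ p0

Search for a countermodel by truth-table:
  v=000: Γ:[p1=F, p1=F, (p1 → (p0 → p0))=T] Δ:[p0=F] refutes=False
  v=001: Γ:[p1=F, p1=F, (p1 → (p0 → p0))=T] Δ:[p0=F] refutes=False
  v=010: Γ:[p1=T, p1=T, (p1 → (p0 → p0))=T] Δ:[p0=F] refutes=True  ← countermodel

Result: [0, 1, 0]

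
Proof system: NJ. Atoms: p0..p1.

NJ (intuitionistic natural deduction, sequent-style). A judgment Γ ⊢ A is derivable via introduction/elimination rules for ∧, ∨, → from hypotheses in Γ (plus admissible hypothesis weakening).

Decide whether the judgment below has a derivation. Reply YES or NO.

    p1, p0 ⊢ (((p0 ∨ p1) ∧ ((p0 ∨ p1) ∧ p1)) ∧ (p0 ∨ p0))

Proof tree:
[∧I] p1, p0 ⊢ (((p0 ∨ p1) ∧ ((p0 ∨ p1) ∧ p1)) ∧ (p0 ∨ p0))
  [∧I] p1, p0 ⊢ ((p0 ∨ p1) ∧ ((p0 ∨ p1) ∧ p1))
    [∨I₁] p0 ⊢ (p0 ∨ p1)
      [Ax] p0 ⊢ p0
    [∧I] p1, p0 ⊢ ((p0 ∨ p1) ∧ p1)
      [∨I₁] p0 ⊢ (p0 ∨ p1)
        [Ax] p0 ⊢ p0
      [Ax] p1 ⊢ p1
  [∨I₂] p0 ⊢ (p0 ∨ p0)
    [Ax] p0 ⊢ p0

Result: YES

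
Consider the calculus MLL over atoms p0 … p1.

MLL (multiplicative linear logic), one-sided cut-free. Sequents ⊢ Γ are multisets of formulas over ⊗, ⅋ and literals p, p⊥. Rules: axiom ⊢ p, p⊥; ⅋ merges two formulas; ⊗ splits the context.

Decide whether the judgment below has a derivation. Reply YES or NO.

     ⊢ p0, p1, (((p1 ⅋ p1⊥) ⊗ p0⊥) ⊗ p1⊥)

Proof tree:
[⊗]  ⊢ p0, p1, (((p1 ⅋ p1⊥) ⊗ p0⊥) ⊗ p1⊥)
  [⊗]  ⊢ p0, ((p1 ⅋ p1⊥) ⊗ p0⊥)
    [⅋]  ⊢ (p1 ⅋ p1⊥)
      [Ax]  ⊢ p1, p1⊥
    [Ax]  ⊢ p0, p0⊥
  [Ax]  ⊢ p1, p1⊥

Result: YES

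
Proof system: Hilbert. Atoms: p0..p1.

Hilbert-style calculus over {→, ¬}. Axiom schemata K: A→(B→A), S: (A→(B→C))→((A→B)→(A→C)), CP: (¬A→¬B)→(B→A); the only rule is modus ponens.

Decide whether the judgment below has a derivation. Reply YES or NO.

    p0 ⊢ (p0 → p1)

Search for a countermodel by truth-table:
  v=00: Γ:[p0=F] Δ:[(p0 → p1)=T] refutes=False
  v=01: Γ:[p0=F] Δ:[(p0 → p1)=T] refutes=False
  v=10: Γ:[p0=T] Δ:[(p0 → p1)=F] refutes=True  ← countermodel

Result: NO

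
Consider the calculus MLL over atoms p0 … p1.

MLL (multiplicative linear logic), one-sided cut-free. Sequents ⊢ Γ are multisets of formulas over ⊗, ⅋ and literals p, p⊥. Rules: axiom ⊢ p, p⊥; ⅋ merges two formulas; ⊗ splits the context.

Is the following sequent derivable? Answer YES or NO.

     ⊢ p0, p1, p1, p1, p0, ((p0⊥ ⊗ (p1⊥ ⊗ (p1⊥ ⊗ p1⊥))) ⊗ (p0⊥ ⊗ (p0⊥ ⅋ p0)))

Derivation (root first):
[⊗]  ⊢ p0, p1, p1, p1, p0, ((p0⊥ ⊗ (p1⊥ ⊗ (p1⊥ ⊗ p1⊥))) ⊗ (p0⊥ ⊗ (p0⊥ ⅋ p0)))
  [⊗]  ⊢ p0, p1, p1, p1, (p0⊥ ⊗ (p1⊥ ⊗ (p1⊥ ⊗ p1⊥)))
    [Ax]  ⊢ p0, p0⊥
    [⊗]  ⊢ p1, p1, p1, (p1⊥ ⊗ (p1⊥ ⊗ p1⊥))
      [Ax]  ⊢ p1, p1⊥
      [⊗]  ⊢ p1, p1, (p1⊥ ⊗ p1⊥)
        [Ax]  ⊢ p1, p1⊥
        [Ax]  ⊢ p1, p1⊥
  [⊗]  ⊢ p0, (p0⊥ ⊗ (p0⊥ ⅋ p0))
    [Ax]  ⊢ p0, p0⊥
    [⅋]  ⊢ (p0⊥ ⅋ p0)
      [Ax]  ⊢ p0, p0⊥

Result: YES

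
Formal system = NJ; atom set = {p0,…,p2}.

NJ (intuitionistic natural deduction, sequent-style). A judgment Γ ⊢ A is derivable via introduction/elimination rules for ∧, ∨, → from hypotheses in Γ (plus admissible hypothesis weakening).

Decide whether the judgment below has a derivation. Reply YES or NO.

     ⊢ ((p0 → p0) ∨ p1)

Derivation (root first):
[∨I₁]  ⊢ ((p0 → p0) ∨ p1)
  [→I]  ⊢ (p0 → p0)
    [Ax] p0 ⊢ p0

Result: YES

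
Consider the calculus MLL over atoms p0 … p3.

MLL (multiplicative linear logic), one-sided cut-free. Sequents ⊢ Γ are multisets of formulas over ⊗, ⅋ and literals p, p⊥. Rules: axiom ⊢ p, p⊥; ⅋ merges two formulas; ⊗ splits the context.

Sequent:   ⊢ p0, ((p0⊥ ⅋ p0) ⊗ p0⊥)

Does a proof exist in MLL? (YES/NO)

Derivation trace:
[⊗]  ⊢ p0, ((p0⊥ ⅋ p0) ⊗ p0⊥)
  [⅋]  ⊢ (p0⊥ ⅋ p0)
    [Ax]  ⊢ p0, p0⊥
  [Ax]  ⊢ p0, p0⊥

Result: YES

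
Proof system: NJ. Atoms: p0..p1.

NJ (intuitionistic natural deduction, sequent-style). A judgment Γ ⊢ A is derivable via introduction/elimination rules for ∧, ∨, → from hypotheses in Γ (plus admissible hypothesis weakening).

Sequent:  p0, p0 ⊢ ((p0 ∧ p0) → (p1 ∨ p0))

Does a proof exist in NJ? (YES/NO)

Proof tree:
[→I] p0, p0 ⊢ ((p0 ∧ p0) → (p1 ∨ p0))
  [Wk] p0, p0, (p0 ∧ p0) ⊢ (p1 ∨ p0)
    [∨I₂] p0, p0 ⊢ (p1 ∨ p0)
      [Wk] p0, p0 ⊢ p0
        [Ax] p0 ⊢ p0

Result: YES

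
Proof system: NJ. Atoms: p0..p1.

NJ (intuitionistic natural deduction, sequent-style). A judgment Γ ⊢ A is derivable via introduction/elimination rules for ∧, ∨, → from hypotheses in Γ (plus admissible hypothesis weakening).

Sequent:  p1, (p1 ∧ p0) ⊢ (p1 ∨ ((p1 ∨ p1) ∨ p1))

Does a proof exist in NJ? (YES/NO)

Derivation trace:
[∨I₂] p1, (p1 ∧ p0) ⊢ (p1 ∨ ((p1 ∨ p1) ∨ p1))
  [Wk] p1, (p1 ∧ p0) ⊢ ((p1 ∨ p1) ∨ p1)
    [∨I₁] p1 ⊢ ((p1 ∨ p1) ∨ p1)
      [∨I₂] p1 ⊢ (p1 ∨ p1)
        [Ax] p1 ⊢ p1

Result: YES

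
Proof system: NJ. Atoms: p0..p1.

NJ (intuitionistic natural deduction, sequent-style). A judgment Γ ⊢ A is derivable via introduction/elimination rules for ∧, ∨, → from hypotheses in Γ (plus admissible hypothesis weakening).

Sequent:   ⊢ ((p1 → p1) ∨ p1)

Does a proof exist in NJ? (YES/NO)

Derivation (root first):
[∨I₁]  ⊢ ((p1 → p1) ∨ p1)
  [→I]  ⊢ (p1 → p1)
    [Ax] p1 ⊢ p1

Result: YES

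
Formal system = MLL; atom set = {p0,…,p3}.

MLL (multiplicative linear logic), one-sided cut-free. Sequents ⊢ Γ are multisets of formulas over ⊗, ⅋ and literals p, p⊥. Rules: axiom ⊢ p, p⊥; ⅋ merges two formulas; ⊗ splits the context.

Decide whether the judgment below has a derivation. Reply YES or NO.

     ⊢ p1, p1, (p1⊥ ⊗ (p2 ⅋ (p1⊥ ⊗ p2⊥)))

Derivation (root first):
[⊗]  ⊢ p1, p1, (p1⊥ ⊗ (p2 ⅋ (p1⊥ ⊗ p2⊥)))
  [Ax]  ⊢ p1, p1⊥
  [⅋]  ⊢ p1, (p2 ⅋ (p1⊥ ⊗ p2⊥))
    [⊗]  ⊢ p1, p2, (p1⊥ ⊗ p2⊥)
      [Ax]  ⊢ p1, p1⊥
      [Ax]  ⊢ p2, p2⊥

Result: YES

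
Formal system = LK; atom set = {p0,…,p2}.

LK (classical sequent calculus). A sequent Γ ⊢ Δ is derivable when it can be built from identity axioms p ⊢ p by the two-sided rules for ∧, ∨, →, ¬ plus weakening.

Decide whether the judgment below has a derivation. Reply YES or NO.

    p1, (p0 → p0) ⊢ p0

Search for a countermodel by truth-table:
  v=000: Γ:[p1=F, (p0 → p0)=T] Δ:[p0=F] refutes=False
  v=001: Γ:[p1=F, (p0 → p0)=T] Δ:[p0=F] refutes=False
  v=010: Γ:[p1=T, (p0 → p0)=T] Δ:[p0=F] refutes=True  ← countermodel

Result: NO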